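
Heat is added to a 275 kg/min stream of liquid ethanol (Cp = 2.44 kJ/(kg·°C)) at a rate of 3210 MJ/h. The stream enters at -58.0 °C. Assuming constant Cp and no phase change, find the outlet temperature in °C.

T_out = 21.7 °C

Q = 3210 MJ/h = 53500 kJ/min
ΔT = Q/(ṁ·Cp) = 53500/(275×2.44) = 79.732 K
T_out = -58.0 + 79.732 = 21.732 °C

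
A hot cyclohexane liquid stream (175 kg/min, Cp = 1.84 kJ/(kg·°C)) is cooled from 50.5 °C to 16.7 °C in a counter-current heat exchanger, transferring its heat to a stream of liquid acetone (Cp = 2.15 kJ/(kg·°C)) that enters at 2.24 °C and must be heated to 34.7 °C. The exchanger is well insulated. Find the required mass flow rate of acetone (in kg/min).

Heat released by hot stream: Q = 175 × 1.84 × (50.5 − 16.7) = 10884 kJ/min
Energy balance on cold side (adiabatic exchanger): Q = ṁ_c·Cp_c·(T_c,out − T_c,in)
ṁ_c = 10884 / [2.15 × (34.7 − 2.24)] = 155.95 kg/min

ṁ_c = 156 kg/min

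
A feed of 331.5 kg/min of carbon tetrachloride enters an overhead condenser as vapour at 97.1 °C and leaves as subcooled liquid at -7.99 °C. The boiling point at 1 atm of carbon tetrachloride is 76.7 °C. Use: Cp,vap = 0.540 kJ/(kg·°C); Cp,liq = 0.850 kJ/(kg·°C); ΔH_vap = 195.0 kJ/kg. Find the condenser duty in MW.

vapour 97.1→76.7 °C: -11.016 kJ/kg
condensation at 76.7 °C: -195 kJ/kg
liquid 76.7→-7.99 °C: -71.986 kJ/kg
Δh = -11.016 + -195 + -71.986 = -278 kJ/kg
Q = ṁ·Δh = 331.5 kg/min × -278 kJ/kg = -92158 kJ/min
|Q| = 1536 kW = 1.536 MW

Q_c = 1.54 MW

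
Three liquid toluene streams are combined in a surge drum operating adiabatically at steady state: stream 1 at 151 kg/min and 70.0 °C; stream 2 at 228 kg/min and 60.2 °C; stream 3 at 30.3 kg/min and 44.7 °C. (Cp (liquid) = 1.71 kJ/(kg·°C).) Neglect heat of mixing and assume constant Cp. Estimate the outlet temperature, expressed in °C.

T_out = 62.7 °C

No heat crosses the boundary, so H_out = H_in.
T_out = Σ ṁᵢCp,ᵢTᵢ / Σ ṁᵢCp,ᵢ
      = 43862 / 699.9 = 62.668 °C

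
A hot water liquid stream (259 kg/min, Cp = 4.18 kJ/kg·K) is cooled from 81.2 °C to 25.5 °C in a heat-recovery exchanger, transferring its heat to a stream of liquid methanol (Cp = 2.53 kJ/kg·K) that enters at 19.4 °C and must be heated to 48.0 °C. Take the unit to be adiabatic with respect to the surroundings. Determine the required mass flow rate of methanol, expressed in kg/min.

Heat released by hot stream: Q = 259 × 4.18 × (81.2 − 25.5) = 60302 kJ/min
Energy balance on cold side (adiabatic exchanger): Q = ṁ_c·Cp_c·(T_c,out − T_c,in)
ṁ_c = 60302 / [2.53 × (48.0 − 19.4)] = 833.38 kg/min

ṁ_c = 833 kg/min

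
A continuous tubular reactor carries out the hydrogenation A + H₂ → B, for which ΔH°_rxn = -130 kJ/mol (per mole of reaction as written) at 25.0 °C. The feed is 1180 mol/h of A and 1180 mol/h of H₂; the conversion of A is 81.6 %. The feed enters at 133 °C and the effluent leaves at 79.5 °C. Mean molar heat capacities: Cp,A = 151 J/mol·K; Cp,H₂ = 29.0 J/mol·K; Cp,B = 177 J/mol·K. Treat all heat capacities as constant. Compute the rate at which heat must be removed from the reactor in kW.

Q_out = 38.0 kW

Extent of reaction ξ = 0.816 × 1180 = 962.88 mol/h
Reaction term: ξ·ΔH°_rxn = 962.88 × -130 = -125170 kJ/h
Sensible, feed 133→25 °C: -22939 kJ/h
Outlet flows (mol/h): A 217.12, H₂ 217.12, B 962.88
Sensible, products 25→79.5 °C: 11418 kJ/h
Q = ΔH = -136700 kJ/h = -37.971 kW
Heat removed = 37.971 kW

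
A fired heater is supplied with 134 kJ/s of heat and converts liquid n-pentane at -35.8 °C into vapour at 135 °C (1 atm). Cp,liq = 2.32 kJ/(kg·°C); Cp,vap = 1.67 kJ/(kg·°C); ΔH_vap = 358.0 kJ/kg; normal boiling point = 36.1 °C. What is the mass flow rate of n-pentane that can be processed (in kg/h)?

Δh = 2.32×(36.1−-35.8) + 358.0 + 1.67×(135−36.1) = 689.97 kJ/kg
Q = 134 kJ/s = 134 kJ/s = 482400 kJ/h
ṁ = Q/Δh = 482400 / 689.97 = 699.16 kg/h

ṁ = 699 kg/h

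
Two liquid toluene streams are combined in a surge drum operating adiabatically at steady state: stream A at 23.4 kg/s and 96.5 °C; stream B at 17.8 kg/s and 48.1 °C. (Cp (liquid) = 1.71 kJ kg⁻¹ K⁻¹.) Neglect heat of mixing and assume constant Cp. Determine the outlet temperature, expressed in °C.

T_out = 75.6 °C

Energy balance with Q = 0: Σ ṁᵢCp,ᵢ(T_out − Tᵢ) = 0
T_out = Σ ṁᵢCp,ᵢTᵢ / Σ ṁᵢCp,ᵢ
      = 5325.4 / 70.452 = 75.589 °C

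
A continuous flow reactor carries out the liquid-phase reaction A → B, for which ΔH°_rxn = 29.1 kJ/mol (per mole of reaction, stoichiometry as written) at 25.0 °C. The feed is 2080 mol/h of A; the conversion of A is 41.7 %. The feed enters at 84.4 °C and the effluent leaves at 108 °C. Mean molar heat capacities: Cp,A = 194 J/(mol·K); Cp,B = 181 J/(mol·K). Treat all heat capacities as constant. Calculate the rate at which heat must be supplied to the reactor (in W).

Q_in = 9400 W

Extent of reaction ξ = 0.417 × 2080 = 867.36 mol/h
Reaction term: ξ·ΔH°_rxn = 867.36 × 29.1 = 25240 kJ/h
Sensible, feed 84.4→25 °C: -23969 kJ/h
Outlet flows (mol/h): A 1212.6, B 867.36
Sensible, products 25→108 °C: 32556 kJ/h
Q = ΔH = 33827 kJ/h = 9.3965 kW
Heat supplied = 9396.5 W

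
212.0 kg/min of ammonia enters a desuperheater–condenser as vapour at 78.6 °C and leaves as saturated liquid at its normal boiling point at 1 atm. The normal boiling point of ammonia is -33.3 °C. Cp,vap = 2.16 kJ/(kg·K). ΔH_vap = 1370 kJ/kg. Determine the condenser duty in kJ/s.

vapour 78.6→-33.3 °C: -241.7 kJ/kg
condensation at -33.3 °C: -1370 kJ/kg
Δh = -241.7 + -1370 = -1611.7 kJ/kg
Q = ṁ·Δh = 212.0 kg/min × -1611.7 kJ/kg = -341680 kJ/min
|Q| = 5694.7 kW

Q_c = 5690 kJ/s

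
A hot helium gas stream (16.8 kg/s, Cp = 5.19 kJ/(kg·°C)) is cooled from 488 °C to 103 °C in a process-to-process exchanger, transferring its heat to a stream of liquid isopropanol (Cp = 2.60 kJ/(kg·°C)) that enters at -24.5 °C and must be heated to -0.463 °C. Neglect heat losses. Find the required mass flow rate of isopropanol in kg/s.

ṁ_c = 537 kg/s

Heat released by hot stream: Q = 16.8 × 5.19 × (488 − 103) = 33569 kJ/s
Energy balance on cold side (adiabatic exchanger): Q = ṁ_c·Cp_c·(T_c,out − T_c,in)
ṁ_c = 33569 / [2.60 × (-0.463 − -24.5)] = 537.14 kg/s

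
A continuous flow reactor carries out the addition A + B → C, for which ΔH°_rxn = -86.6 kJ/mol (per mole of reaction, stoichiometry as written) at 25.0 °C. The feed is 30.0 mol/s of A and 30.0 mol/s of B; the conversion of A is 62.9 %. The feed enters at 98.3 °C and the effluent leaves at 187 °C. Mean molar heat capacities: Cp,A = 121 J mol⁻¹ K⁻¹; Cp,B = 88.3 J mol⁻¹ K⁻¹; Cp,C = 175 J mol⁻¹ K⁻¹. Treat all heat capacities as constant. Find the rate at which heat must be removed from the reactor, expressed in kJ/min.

Q_out = 70900 kJ/min

Extent of reaction ξ = 0.629 × 30.0 = 18.87 mol/s
Reaction term: ξ·ΔH°_rxn = 18.87 × -86.6 = -1634.1 kJ/s
Sensible, feed 98.3→25 °C: -460.25 kJ/s
Outlet flows (mol/s): A 11.13, B 11.13, C 18.87
Sensible, products 25→187 °C: 912.34 kJ/s
Q = ΔH = -1182 kJ/s = -1182 kW
Heat removed = 70923 kJ/min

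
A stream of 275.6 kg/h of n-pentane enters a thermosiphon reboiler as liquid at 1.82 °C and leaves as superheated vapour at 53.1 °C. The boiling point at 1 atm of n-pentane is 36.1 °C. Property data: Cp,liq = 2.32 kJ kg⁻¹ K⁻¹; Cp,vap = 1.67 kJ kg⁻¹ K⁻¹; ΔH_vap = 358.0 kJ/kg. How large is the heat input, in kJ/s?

liquid 1.82→36.1 °C: 79.53 kJ/kg
vaporisation at 36.1 °C: 358 kJ/kg
vapour 36.1→53.1 °C: 28.39 kJ/kg
Δh = 79.53 + 358 + 28.39 = 465.92 kJ/kg
Q = ṁ·Δh = 275.6 kg/h × 465.92 kJ/kg = 128410 kJ/h
|Q| = 35.669 kW

Q = 35.7 kJ/s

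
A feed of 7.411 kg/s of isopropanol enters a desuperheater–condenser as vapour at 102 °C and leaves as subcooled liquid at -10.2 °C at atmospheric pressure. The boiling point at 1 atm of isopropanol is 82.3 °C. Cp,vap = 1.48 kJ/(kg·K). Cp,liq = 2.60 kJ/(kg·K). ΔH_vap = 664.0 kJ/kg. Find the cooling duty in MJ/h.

vapour 102→82.3 °C: -29.156 kJ/kg
condensation at 82.3 °C: -664 kJ/kg
liquid 82.3→-10.2 °C: -240.5 kJ/kg
Δh = -29.156 + -664 + -240.5 = -933.66 kJ/kg
Q = ṁ·Δh = 7.411 kg/s × -933.66 kJ/kg = -6919.3 kJ/s
|Q| = 6919.3 kW = 24910 MJ/h

Q_c = 24900 MJ/h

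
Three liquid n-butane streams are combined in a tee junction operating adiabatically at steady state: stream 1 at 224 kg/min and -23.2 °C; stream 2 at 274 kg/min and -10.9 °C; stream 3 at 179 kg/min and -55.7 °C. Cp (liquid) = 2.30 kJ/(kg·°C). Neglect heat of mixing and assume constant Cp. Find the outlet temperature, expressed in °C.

Energy balance with Q = 0: Σ ṁᵢCp,ᵢ(T_out − Tᵢ) = 0
Σ ṁᵢCp,ᵢTᵢ = 224×2.30×-23.2 + 274×2.30×-10.9 + 179×2.30×-55.7 = -41754
Σ ṁᵢCp,ᵢ = 224×2.30 + 274×2.30 + 179×2.30 = 1557.1
T_out = -41754 / 1557.1 = -26.815 °C

T_out = -26.8 °C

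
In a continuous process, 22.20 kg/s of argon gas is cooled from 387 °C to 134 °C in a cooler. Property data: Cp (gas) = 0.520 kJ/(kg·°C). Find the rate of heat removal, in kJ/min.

Q_c = 175000 kJ/min

Q = ṁ·Cp·ΔT = 22.20 × 0.520 × (134 − 387) = -2920.6 kJ/s
Cooling duty = 175240 kJ/min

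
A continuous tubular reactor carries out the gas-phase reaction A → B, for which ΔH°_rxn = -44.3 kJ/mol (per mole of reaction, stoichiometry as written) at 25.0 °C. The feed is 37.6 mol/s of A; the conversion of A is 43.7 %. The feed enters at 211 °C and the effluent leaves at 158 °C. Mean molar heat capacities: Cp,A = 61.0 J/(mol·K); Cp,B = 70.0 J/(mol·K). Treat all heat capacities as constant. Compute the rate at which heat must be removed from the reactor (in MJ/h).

Extent of reaction ξ = 0.437 × 37.6 = 16.431 mol/s
Reaction term: ξ·ΔH°_rxn = 16.431 × -44.3 = -727.9 kJ/s
Sensible, feed 211→25 °C: -426.61 kJ/s
Outlet flows (mol/s): A 21.169, B 16.431
Sensible, products 25→158 °C: 324.72 kJ/s
Q = ΔH = -829.79 kJ/s = -829.79 kW
Heat removed = 2987.3 MJ/h

Q_out = 2990 MJ/h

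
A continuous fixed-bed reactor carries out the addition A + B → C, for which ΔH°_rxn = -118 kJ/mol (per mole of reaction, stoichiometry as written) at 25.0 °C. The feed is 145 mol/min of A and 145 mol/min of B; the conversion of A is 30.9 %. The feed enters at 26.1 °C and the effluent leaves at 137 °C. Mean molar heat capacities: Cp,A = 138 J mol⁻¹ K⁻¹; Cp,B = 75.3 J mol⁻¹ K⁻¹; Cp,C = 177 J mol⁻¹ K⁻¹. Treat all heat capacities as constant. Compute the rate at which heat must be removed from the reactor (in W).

Q_out = 34000 W

Extent of reaction ξ = 0.309 × 145 = 44.805 mol/min
Reaction term: ξ·ΔH°_rxn = 44.805 × -118 = -5287 kJ/min
Sensible, feed 26.1→25 °C: -34.021 kJ/min
Outlet flows (mol/min): A 100.19, B 100.19, C 44.805
Sensible, products 25→137 °C: 3281.8 kJ/min
Q = ΔH = -2039.2 kJ/min = -33.986 kW
Heat removed = 33986 W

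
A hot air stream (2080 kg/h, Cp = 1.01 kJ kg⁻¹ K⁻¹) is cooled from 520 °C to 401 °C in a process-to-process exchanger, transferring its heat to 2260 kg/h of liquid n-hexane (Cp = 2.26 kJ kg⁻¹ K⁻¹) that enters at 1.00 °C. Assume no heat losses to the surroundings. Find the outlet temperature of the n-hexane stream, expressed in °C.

Heat released by hot stream: Q = 2080 × 1.01 × (520 − 401) = 250000 kJ/h
Energy balance on cold side (adiabatic exchanger): Q = ṁ_c·Cp_c·(T_c,out − T_c,in)
T_c,out = 1.00 + 250000/(2260 × 2.26) = 49.946 °C

T_c,out = 49.9 °C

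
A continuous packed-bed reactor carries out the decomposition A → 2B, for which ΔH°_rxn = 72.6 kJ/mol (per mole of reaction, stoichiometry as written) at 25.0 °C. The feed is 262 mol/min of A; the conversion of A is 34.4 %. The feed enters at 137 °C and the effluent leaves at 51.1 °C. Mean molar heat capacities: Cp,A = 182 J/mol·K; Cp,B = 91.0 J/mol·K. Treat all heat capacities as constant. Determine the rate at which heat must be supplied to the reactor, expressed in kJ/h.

Extent of reaction ξ = 0.344 × 262 = 90.128 mol/min
Reaction term: ξ·ΔH°_rxn = 90.128 × 72.6 = 6543.3 kJ/min
Sensible, feed 137→25 °C: -5340.6 kJ/min
Outlet flows (mol/min): A 171.87, B 180.26
Sensible, products 25→51.1 °C: 1244.6 kJ/min
Q = ΔH = 2447.2 kJ/min = 40.787 kW
Heat supplied = 146830 kJ/h

Q_in = 147000 kJ/h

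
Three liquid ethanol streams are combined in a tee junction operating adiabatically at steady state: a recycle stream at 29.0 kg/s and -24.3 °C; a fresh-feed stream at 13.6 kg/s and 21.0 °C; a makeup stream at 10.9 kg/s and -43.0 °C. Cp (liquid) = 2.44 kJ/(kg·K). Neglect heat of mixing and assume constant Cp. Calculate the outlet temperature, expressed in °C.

T_out = -16.6 °C

Energy balance with Q = 0: Σ ṁᵢCp,ᵢ(T_out − Tᵢ) = 0
T_out = Σ ṁᵢCp,ᵢTᵢ / Σ ṁᵢCp,ᵢ
      = -2166.2 / 130.54 = -16.594 °C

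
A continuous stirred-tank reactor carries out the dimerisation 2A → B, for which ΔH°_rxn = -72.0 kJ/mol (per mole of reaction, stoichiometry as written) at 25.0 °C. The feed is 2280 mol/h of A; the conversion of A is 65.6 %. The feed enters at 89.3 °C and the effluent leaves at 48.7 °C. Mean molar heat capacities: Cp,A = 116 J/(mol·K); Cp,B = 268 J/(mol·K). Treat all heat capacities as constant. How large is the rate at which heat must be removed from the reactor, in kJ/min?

Extent of reaction ξ = 0.656 × 2280 / 2 = 747.84 mol/h
Reaction term: ξ·ΔH°_rxn = 747.84 × -72.0 = -53844 kJ/h
Sensible, feed 89.3→25 °C: -17006 kJ/h
Outlet flows (mol/h): A 784.32, B 747.84
Sensible, products 25→48.7 °C: 6906.2 kJ/h
Q = ΔH = -63944 kJ/h = -17.762 kW
Heat removed = 1065.7 kJ/min

Q_out = 1070 kJ/min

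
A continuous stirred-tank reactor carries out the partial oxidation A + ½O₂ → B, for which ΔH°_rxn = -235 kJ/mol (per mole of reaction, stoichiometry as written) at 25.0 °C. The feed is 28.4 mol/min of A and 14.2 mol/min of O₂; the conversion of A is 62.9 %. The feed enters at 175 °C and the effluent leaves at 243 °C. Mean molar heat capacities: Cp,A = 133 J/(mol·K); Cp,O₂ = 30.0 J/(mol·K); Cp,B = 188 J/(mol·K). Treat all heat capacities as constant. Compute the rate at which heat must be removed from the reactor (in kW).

Extent of reaction ξ = 0.629 × 28.4 = 17.864 mol/min
Reaction term: ξ·ΔH°_rxn = 17.864 × -235 = -4197.9 kJ/min
Sensible, feed 175→25 °C: -630.48 kJ/min
Outlet flows (mol/min): A 10.536, O₂ 5.2682, B 17.864
Sensible, products 25→243 °C: 1072.1 kJ/min
Q = ΔH = -3756.4 kJ/min = -62.606 kW
Heat removed = 62.606 kW

Q_out = 62.6 kW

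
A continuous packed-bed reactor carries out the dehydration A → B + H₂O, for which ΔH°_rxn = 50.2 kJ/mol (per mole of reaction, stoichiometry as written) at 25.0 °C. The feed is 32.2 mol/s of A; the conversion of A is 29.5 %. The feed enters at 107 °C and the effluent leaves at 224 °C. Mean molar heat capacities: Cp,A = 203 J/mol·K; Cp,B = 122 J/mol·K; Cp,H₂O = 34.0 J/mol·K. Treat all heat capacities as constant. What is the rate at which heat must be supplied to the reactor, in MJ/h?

Extent of reaction ξ = 0.295 × 32.2 = 9.499 mol/s
Reaction term: ξ·ΔH°_rxn = 9.499 × 50.2 = 476.85 kJ/s
Sensible, feed 107→25 °C: -536 kJ/s
Outlet flows (mol/s): A 22.701, B 9.499, H₂O 9.499
Sensible, products 25→224 °C: 1211.9 kJ/s
Q = ΔH = 1152.8 kJ/s = 1152.8 kW
Heat supplied = 4150 MJ/h

Q_in = 4150 MJ/h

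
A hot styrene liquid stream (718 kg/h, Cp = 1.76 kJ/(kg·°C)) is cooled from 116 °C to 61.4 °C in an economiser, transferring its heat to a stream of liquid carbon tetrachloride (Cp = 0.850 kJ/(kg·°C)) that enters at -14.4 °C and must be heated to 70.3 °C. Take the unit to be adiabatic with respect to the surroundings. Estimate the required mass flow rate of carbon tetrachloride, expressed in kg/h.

ṁ_c = 958 kg/h

Heat released by hot stream: Q = 718 × 1.76 × (116 − 61.4) = 68997 kJ/h
Energy balance on cold side (adiabatic exchanger): Q = ṁ_c·Cp_c·(T_c,out − T_c,in)
ṁ_c = 68997 / [0.850 × (70.3 − -14.4)] = 958.36 kg/h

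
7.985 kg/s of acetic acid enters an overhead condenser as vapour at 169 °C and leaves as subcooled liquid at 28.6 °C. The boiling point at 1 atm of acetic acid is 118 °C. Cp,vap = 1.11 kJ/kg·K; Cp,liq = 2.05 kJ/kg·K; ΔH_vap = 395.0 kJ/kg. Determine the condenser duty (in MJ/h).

vapour 169→118 °C: -56.61 kJ/kg
condensation at 118 °C: -395 kJ/kg
liquid 118→28.6 °C: -183.27 kJ/kg
Δh = -56.61 + -395 + -183.27 = -634.88 kJ/kg
Q = ṁ·Δh = 7.985 kg/s × -634.88 kJ/kg = -5069.5 kJ/s
|Q| = 5069.5 kW = 18250 MJ/h

Q_c = 18300 MJ/h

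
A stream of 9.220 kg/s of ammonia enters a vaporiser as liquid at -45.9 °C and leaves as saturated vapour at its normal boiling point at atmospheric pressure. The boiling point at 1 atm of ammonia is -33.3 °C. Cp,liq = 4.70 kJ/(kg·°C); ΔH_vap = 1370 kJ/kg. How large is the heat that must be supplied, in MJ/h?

liquid -45.9→-33.3 °C: 59.22 kJ/kg
vaporisation at -33.3 °C: 1370 kJ/kg
Δh = 59.22 + 1370 = 1429.2 kJ/kg
Q = ṁ·Δh = 9.220 kg/s × 1429.2 kJ/kg = 13177 kJ/s
|Q| = 13177 kW = 47439 MJ/h

Q = 47400 MJ/h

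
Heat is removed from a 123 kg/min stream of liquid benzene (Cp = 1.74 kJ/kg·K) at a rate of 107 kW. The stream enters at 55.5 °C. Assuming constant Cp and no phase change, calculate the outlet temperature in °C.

T_out = 25.5 °C

Q = 107 kW = 6420 kJ/min
ΔT = Q/(ṁ·Cp) = 6420/(123×1.74) = 29.997 K
T_out = 55.5 − 29.997 = 25.503 °C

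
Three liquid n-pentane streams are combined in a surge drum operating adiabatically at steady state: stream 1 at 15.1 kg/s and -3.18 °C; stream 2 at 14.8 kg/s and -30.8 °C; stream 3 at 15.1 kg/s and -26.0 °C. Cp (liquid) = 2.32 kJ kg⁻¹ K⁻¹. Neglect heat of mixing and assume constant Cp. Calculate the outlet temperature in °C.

Energy balance with Q = 0: Σ ṁᵢCp,ᵢ(T_out − Tᵢ) = 0
T_out = Σ ṁᵢCp,ᵢTᵢ / Σ ṁᵢCp,ᵢ
      = -2079.8 / 104.4 = -19.921 °C

T_out = -19.9 °C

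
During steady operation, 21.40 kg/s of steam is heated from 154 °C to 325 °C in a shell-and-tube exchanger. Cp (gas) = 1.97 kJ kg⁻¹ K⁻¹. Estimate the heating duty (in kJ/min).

Q = ṁ·Cp·ΔT = 21.40 × 1.97 × (325 − 154) = 7209 kJ/s
Heating duty = 432540 kJ/min

Q = 433000 kJ/min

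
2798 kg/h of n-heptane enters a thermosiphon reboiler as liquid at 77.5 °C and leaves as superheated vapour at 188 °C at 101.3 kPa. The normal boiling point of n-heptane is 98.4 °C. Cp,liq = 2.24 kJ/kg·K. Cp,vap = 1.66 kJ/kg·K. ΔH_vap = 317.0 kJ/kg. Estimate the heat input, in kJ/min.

liquid 77.5→98.4 °C: 46.816 kJ/kg
vaporisation at 98.4 °C: 317 kJ/kg
vapour 98.4→188 °C: 148.74 kJ/kg
Δh = 46.816 + 317 + 148.74 = 512.55 kJ/kg
Q = ṁ·Δh = 2798 kg/h × 512.55 kJ/kg = 1.4341e+06 kJ/h
|Q| = 398.37 kW = 23902 kJ/min

Q = 23900 kJ/min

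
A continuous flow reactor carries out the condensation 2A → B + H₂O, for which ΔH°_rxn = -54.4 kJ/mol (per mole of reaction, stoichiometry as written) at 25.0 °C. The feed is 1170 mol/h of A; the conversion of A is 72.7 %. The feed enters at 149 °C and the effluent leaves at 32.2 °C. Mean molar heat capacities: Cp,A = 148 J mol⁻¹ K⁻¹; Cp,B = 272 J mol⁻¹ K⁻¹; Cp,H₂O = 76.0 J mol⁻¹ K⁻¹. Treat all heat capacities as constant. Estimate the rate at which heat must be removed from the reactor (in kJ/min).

Extent of reaction ξ = 0.727 × 1170 / 2 = 425.3 mol/h
Reaction term: ξ·ΔH°_rxn = 425.3 × -54.4 = -23136 kJ/h
Sensible, feed 149→25 °C: -21472 kJ/h
Outlet flows (mol/h): A 319.41, B 425.3, H₂O 425.3
Sensible, products 25→32.2 °C: 1406 kJ/h
Q = ΔH = -43202 kJ/h = -12.001 kW
Heat removed = 720.03 kJ/min

Q_out = 720 kJ/min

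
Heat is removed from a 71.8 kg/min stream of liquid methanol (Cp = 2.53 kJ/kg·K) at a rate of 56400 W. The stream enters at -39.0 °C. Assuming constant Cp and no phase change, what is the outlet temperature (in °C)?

Q = 56400 W = 3384 kJ/min
ΔT = Q/(ṁ·Cp) = 3384/(71.8×2.53) = 18.629 K
T_out = -39.0 − 18.629 = -57.629 °C

T_out = -57.6 °C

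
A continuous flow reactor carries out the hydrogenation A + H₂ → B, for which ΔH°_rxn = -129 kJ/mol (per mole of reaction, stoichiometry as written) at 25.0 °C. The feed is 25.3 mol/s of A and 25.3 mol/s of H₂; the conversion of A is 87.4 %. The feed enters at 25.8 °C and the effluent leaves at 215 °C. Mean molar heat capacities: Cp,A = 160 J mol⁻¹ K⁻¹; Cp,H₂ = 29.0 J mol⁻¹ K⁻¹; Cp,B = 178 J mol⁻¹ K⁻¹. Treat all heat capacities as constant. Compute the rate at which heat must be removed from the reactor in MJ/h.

Q_out = 7180 MJ/h

Extent of reaction ξ = 0.874 × 25.3 = 22.112 mol/s
Reaction term: ξ·ΔH°_rxn = 22.112 × -129 = -2852.5 kJ/s
Sensible, feed 25.8→25 °C: -3.8254 kJ/s
Outlet flows (mol/s): A 3.1878, H₂ 3.1878, B 22.112
Sensible, products 25→215 °C: 862.31 kJ/s
Q = ΔH = -1994 kJ/s = -1994 kW
Heat removed = 7178.4 MJ/h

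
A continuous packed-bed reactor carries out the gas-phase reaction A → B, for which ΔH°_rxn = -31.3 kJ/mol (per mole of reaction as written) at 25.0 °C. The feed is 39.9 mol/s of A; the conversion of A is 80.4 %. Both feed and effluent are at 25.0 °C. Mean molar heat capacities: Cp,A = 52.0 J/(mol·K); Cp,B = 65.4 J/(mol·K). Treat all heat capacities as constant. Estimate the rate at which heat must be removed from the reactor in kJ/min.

Extent of reaction ξ = 0.804 × 39.9 = 32.08 mol/s
Reaction term: ξ·ΔH°_rxn = 32.08 × -31.3 = -1004.1 kJ/s
Q = ΔH = -1004.1 kJ/s = -1004.1 kW
Heat removed = 60245 kJ/min

Q_out = 60200 kJ/min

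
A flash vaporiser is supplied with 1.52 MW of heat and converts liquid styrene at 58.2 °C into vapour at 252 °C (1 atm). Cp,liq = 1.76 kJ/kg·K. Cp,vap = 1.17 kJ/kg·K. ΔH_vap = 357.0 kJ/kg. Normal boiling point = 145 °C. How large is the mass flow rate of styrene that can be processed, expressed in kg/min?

ṁ = 144 kg/min

Δh = 1.76×(145−58.2) + 357.0 + 1.17×(252−145) = 634.96 kJ/kg
Q = 1.52 MW = 1520 kJ/s = 91200 kJ/min
ṁ = Q/Δh = 91200 / 634.96 = 143.63 kg/min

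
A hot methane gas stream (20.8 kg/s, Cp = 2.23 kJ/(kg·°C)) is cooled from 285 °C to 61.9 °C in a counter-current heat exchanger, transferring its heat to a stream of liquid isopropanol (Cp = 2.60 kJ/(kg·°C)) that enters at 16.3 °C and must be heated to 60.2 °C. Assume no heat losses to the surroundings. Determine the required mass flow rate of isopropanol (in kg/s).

Heat released by hot stream: Q = 20.8 × 2.23 × (285 − 61.9) = 10348 kJ/s
Energy balance on cold side (adiabatic exchanger): Q = ṁ_c·Cp_c·(T_c,out − T_c,in)
ṁ_c = 10348 / [2.60 × (60.2 − 16.3)] = 90.663 kg/s

ṁ_c = 90.7 kg/s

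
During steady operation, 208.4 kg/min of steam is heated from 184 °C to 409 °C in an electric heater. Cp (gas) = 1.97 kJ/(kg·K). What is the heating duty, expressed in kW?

Q = 1540 kW

Q = ṁ·Cp·ΔT = 208.4 × 1.97 × (409 − 184) = 92373 kJ/min
Converting: 92373 / 60 s = 1539.6 kW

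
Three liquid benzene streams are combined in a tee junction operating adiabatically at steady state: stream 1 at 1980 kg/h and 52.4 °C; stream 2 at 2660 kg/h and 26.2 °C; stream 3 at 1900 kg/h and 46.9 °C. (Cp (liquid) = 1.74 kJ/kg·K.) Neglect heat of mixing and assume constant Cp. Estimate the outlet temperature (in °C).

T_out = 40.1 °C

Energy balance with Q = 0: Σ ṁᵢCp,ᵢ(T_out − Tᵢ) = 0
Σ ṁᵢCp,ᵢTᵢ = 1980×1.74×52.4 + 2660×1.74×26.2 + 1900×1.74×46.9 = 456840
Σ ṁᵢCp,ᵢ = 1980×1.74 + 2660×1.74 + 1900×1.74 = 11380
T_out = 456840 / 11380 = 40.146 °C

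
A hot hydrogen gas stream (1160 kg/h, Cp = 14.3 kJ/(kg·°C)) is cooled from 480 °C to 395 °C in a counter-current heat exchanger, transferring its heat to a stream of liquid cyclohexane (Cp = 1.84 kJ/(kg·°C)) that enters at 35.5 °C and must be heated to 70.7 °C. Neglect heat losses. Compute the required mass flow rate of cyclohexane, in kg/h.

Heat released by hot stream: Q = 1160 × 14.3 × (480 − 395) = 1.41e+06 kJ/h
Energy balance on cold side (adiabatic exchanger): Q = ṁ_c·Cp_c·(T_c,out − T_c,in)
ṁ_c = 1.41e+06 / [1.84 × (70.7 − 35.5)] = 21770 kg/h

ṁ_c = 21800 kg/h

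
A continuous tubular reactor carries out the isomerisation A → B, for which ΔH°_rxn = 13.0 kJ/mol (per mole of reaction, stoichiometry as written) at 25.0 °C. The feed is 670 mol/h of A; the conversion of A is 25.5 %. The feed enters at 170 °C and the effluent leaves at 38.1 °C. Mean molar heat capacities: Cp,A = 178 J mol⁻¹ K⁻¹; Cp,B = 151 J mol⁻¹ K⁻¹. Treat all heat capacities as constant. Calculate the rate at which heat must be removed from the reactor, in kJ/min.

Q_out = 226 kJ/min

Extent of reaction ξ = 0.255 × 670 = 170.85 mol/h
Reaction term: ξ·ΔH°_rxn = 170.85 × 13.0 = 2221 kJ/h
Sensible, feed 170→25 °C: -17293 kJ/h
Outlet flows (mol/h): A 499.15, B 170.85
Sensible, products 25→38.1 °C: 1501.9 kJ/h
Q = ΔH = -13570 kJ/h = -3.7694 kW
Heat removed = 226.16 kJ/min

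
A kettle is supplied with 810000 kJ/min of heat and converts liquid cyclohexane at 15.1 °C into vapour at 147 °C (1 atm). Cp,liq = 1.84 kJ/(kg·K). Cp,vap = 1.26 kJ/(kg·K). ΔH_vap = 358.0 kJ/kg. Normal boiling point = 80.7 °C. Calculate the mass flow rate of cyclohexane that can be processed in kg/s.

Δh = 1.84×(80.7−15.1) + 358.0 + 1.26×(147−80.7) = 562.24 kJ/kg
Q = 810000 kJ/min = 13500 kJ/s = 13500 kJ/s
ṁ = Q/Δh = 13500 / 562.24 = 24.011 kg/s

ṁ = 24.0 kg/s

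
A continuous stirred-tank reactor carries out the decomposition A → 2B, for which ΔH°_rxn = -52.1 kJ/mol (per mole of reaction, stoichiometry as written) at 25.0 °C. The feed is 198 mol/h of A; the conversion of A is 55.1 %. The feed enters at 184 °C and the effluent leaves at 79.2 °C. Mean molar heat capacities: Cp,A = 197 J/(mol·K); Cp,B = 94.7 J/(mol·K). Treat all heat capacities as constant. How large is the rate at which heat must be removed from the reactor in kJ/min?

Extent of reaction ξ = 0.551 × 198 = 109.1 mol/h
Reaction term: ξ·ΔH°_rxn = 109.1 × -52.1 = -5684 kJ/h
Sensible, feed 184→25 °C: -6202 kJ/h
Outlet flows (mol/h): A 88.902, B 218.2
Sensible, products 25→79.2 °C: 2069.2 kJ/h
Q = ΔH = -9816.8 kJ/h = -2.7269 kW
Heat removed = 163.61 kJ/min

Q_out = 164 kJ/min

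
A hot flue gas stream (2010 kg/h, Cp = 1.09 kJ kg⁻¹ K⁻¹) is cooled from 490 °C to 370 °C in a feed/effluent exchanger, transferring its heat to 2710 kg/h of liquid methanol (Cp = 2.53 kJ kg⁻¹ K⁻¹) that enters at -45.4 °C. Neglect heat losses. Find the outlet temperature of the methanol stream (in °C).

T_c,out = -7.05 °C

Heat released by hot stream: Q = 2010 × 1.09 × (490 − 370) = 262910 kJ/h
Energy balance on cold side (adiabatic exchanger): Q = ṁ_c·Cp_c·(T_c,out − T_c,in)
T_c,out = -45.4 + 262910/(2710 × 2.53) = -7.0545 °C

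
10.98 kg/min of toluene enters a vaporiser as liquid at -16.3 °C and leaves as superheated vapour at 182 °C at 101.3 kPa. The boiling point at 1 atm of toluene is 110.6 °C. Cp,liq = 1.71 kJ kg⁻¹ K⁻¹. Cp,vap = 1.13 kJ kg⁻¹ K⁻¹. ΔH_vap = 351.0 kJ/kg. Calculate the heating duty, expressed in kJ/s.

liquid -16.3→110.6 °C: 217 kJ/kg
vaporisation at 110.6 °C: 351 kJ/kg
vapour 110.6→182 °C: 80.682 kJ/kg
Δh = 217 + 351 + 80.682 = 648.68 kJ/kg
Q = ṁ·Δh = 10.98 kg/min × 648.68 kJ/kg = 7122.5 kJ/min
|Q| = 118.71 kW

Q = 119 kJ/s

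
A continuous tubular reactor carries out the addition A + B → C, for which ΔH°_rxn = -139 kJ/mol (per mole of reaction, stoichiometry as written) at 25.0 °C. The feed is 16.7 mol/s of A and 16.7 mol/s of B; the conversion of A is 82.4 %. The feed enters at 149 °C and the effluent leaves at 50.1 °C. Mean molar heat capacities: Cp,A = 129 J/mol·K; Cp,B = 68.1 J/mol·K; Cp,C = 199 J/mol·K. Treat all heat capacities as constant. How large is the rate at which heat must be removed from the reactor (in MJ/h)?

Q_out = 8060 MJ/h

Extent of reaction ξ = 0.824 × 16.7 = 13.761 mol/s
Reaction term: ξ·ΔH°_rxn = 13.761 × -139 = -1912.8 kJ/s
Sensible, feed 149→25 °C: -408.15 kJ/s
Outlet flows (mol/s): A 2.9392, B 2.9392, C 13.761
Sensible, products 25→50.1 °C: 83.275 kJ/s
Q = ΔH = -2237.6 kJ/s = -2237.6 kW
Heat removed = 8055.5 MJ/h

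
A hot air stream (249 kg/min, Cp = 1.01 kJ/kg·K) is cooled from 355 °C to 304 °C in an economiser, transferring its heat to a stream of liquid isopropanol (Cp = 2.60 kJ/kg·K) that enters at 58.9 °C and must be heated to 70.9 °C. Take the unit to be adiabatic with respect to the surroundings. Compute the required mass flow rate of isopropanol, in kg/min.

ṁ_c = 411 kg/min

Heat released by hot stream: Q = 249 × 1.01 × (355 − 304) = 12826 kJ/min
Energy balance on cold side (adiabatic exchanger): Q = ṁ_c·Cp_c·(T_c,out − T_c,in)
ṁ_c = 12826 / [2.60 × (70.9 − 58.9)] = 411.09 kg/min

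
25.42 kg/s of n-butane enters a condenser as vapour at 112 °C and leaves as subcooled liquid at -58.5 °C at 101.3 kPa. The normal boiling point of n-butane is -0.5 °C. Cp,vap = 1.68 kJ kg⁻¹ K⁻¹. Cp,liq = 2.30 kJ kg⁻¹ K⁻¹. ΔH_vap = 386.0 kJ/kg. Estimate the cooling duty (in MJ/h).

Q_c = 64800 MJ/h

vapour 112→-0.5 °C: -189 kJ/kg
condensation at -0.5 °C: -386 kJ/kg
liquid -0.5→-58.5 °C: -133.4 kJ/kg
Δh = -189 + -386 + -133.4 = -708.4 kJ/kg
Q = ṁ·Δh = 25.42 kg/s × -708.4 kJ/kg = -18008 kJ/s
|Q| = 18008 kW = 64827 MJ/h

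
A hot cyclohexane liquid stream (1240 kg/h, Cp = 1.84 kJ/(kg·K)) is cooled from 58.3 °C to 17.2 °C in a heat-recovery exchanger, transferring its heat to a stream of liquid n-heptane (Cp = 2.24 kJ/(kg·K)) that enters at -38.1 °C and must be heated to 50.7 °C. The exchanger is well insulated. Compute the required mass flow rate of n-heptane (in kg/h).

ṁ_c = 471 kg/h

Heat released by hot stream: Q = 1240 × 1.84 × (58.3 − 17.2) = 93774 kJ/h
Energy balance on cold side (adiabatic exchanger): Q = ṁ_c·Cp_c·(T_c,out − T_c,in)
ṁ_c = 93774 / [2.24 × (50.7 − -38.1)] = 471.43 kg/h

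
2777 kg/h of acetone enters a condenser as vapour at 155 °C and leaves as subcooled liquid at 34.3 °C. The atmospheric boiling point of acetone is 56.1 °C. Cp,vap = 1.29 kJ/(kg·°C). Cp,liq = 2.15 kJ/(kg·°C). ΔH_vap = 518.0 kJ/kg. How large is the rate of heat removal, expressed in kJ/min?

vapour 155→56.1 °C: -127.58 kJ/kg
condensation at 56.1 °C: -518 kJ/kg
liquid 56.1→34.3 °C: -46.87 kJ/kg
Δh = -127.58 + -518 + -46.87 = -692.45 kJ/kg
Q = ṁ·Δh = 2777 kg/h × -692.45 kJ/kg = -1.9229e+06 kJ/h
|Q| = 534.15 kW = 32049 kJ/min

Q_c = 32000 kJ/min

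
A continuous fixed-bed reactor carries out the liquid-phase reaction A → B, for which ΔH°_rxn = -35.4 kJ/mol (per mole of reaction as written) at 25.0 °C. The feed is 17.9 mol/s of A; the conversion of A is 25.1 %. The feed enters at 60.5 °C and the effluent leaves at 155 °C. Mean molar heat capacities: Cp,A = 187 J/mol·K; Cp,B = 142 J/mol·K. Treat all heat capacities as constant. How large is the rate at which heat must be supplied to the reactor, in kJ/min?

Extent of reaction ξ = 0.251 × 17.9 = 4.4929 mol/s
Reaction term: ξ·ΔH°_rxn = 4.4929 × -35.4 = -159.05 kJ/s
Sensible, feed 60.5→25 °C: -118.83 kJ/s
Outlet flows (mol/s): A 13.407, B 4.4929
Sensible, products 25→155 °C: 408.87 kJ/s
Q = ΔH = 130.99 kJ/s = 130.99 kW
Heat supplied = 7859.3 kJ/min

Q_in = 7860 kJ/min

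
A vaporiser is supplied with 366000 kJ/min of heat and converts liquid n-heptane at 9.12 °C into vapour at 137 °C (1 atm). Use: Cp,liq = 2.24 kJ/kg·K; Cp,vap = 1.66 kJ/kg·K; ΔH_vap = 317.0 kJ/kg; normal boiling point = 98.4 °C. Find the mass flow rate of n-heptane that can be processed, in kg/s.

Δh = 2.24×(98.4−9.12) + 317.0 + 1.66×(137−98.4) = 581.06 kJ/kg
Q = 366000 kJ/min = 6100 kJ/s = 6100 kJ/s
ṁ = Q/Δh = 6100 / 581.06 = 10.498 kg/s

ṁ = 10.5 kg/s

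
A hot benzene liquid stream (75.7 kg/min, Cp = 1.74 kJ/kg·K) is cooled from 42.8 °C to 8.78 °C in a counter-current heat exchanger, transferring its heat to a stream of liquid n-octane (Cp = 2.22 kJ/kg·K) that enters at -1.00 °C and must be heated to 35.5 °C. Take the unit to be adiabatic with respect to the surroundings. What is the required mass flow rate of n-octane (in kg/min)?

ṁ_c = 55.3 kg/min

Heat released by hot stream: Q = 75.7 × 1.74 × (42.8 − 8.78) = 4481 kJ/min
Energy balance on cold side (adiabatic exchanger): Q = ṁ_c·Cp_c·(T_c,out − T_c,in)
ṁ_c = 4481 / [2.22 × (35.5 − -1.00)] = 55.301 kg/min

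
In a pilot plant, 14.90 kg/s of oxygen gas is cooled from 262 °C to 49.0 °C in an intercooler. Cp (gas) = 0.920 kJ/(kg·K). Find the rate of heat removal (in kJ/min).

Q = ṁ·Cp·ΔT = 14.90 × 0.920 × (49.0 − 262) = -2919.8 kJ/s
Cooling duty = 175190 kJ/min

Q_c = 175000 kJ/min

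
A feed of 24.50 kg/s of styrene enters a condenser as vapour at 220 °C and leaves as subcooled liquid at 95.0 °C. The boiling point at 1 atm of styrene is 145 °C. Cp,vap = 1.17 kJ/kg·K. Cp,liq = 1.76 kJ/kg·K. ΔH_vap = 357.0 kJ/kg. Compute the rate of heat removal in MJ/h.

vapour 220→145 °C: -87.75 kJ/kg
condensation at 145 °C: -357 kJ/kg
liquid 145→95.0 °C: -88 kJ/kg
Δh = -87.75 + -357 + -88 = -532.75 kJ/kg
Q = ṁ·Δh = 24.50 kg/s × -532.75 kJ/kg = -13052 kJ/s
|Q| = 13052 kW = 46989 MJ/h

Q_c = 47000 MJ/h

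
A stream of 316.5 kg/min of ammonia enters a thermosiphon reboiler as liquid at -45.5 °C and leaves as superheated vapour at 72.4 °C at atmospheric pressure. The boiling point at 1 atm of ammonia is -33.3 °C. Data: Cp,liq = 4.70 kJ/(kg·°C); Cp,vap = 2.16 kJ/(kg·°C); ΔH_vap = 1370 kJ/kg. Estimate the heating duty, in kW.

liquid -45.5→-33.3 °C: 57.34 kJ/kg
vaporisation at -33.3 °C: 1370 kJ/kg
vapour -33.3→72.4 °C: 228.31 kJ/kg
Δh = 57.34 + 1370 + 228.31 = 1655.7 kJ/kg
Q = ṁ·Δh = 316.5 kg/min × 1655.7 kJ/kg = 524010 kJ/min
|Q| = 8733.6 kW

Q = 8730 kW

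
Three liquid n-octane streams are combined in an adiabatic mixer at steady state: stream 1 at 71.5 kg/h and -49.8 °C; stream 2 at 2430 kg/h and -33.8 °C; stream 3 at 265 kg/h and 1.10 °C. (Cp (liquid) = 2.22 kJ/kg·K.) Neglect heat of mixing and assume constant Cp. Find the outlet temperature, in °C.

Energy balance with Q = 0: Σ ṁᵢCp,ᵢ(T_out − Tᵢ) = 0
Σ ṁᵢCp,ᵢTᵢ = 71.5×2.22×-49.8 + 2430×2.22×-33.8 + 265×2.22×1.10 = -189600
Σ ṁᵢCp,ᵢ = 71.5×2.22 + 2430×2.22 + 265×2.22 = 6141.6
T_out = -189600 / 6141.6 = -30.87 °C

T_out = -30.9 °C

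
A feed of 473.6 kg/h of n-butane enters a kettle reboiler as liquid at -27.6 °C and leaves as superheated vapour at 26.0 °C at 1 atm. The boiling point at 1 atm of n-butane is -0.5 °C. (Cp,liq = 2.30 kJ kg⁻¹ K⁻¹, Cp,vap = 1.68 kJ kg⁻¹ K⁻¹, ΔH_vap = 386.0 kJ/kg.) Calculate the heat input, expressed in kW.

Q = 64.8 kW

liquid -27.6→-0.5 °C: 62.33 kJ/kg
vaporisation at -0.5 °C: 386 kJ/kg
vapour -0.5→26.0 °C: 44.52 kJ/kg
Δh = 62.33 + 386 + 44.52 = 492.85 kJ/kg
Q = ṁ·Δh = 473.6 kg/h × 492.85 kJ/kg = 233410 kJ/h
|Q| = 64.837 kW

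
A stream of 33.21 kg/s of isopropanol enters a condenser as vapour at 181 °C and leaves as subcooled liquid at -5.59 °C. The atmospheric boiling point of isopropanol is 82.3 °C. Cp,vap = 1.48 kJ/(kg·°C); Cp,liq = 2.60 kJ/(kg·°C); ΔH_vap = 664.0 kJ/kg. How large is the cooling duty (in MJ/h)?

vapour 181→82.3 °C: -146.08 kJ/kg
condensation at 82.3 °C: -664 kJ/kg
liquid 82.3→-5.59 °C: -228.51 kJ/kg
Δh = -146.08 + -664 + -228.51 = -1038.6 kJ/kg
Q = ṁ·Δh = 33.21 kg/s × -1038.6 kJ/kg = -34492 kJ/s
|Q| = 34492 kW = 124170 MJ/h

Q_c = 124000 MJ/h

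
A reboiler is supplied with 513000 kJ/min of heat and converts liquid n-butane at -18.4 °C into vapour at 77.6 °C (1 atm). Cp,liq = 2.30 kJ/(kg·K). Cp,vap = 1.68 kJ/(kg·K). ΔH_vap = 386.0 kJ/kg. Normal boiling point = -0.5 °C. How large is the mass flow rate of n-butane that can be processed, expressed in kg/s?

Δh = 2.30×(-0.5−-18.4) + 386.0 + 1.68×(77.6−-0.5) = 558.38 kJ/kg
Q = 513000 kJ/min = 8550 kJ/s = 8550 kJ/s
ṁ = Q/Δh = 8550 / 558.38 = 15.312 kg/s

ṁ = 15.3 kg/s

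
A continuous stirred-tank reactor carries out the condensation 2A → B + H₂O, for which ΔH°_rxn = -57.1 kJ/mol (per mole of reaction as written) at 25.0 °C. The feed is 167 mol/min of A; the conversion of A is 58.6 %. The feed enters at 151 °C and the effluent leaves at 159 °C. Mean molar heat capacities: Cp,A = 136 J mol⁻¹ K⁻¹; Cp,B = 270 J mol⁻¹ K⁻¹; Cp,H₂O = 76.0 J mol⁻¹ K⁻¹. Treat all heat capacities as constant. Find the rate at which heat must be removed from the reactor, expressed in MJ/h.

Q_out = 128 MJ/h

Extent of reaction ξ = 0.586 × 167 / 2 = 48.931 mol/min
Reaction term: ξ·ΔH°_rxn = 48.931 × -57.1 = -2794 kJ/min
Sensible, feed 151→25 °C: -2861.7 kJ/min
Outlet flows (mol/min): A 69.138, B 48.931, H₂O 48.931
Sensible, products 25→159 °C: 3528.6 kJ/min
Q = ΔH = -2127.1 kJ/min = -35.451 kW
Heat removed = 127.62 MJ/h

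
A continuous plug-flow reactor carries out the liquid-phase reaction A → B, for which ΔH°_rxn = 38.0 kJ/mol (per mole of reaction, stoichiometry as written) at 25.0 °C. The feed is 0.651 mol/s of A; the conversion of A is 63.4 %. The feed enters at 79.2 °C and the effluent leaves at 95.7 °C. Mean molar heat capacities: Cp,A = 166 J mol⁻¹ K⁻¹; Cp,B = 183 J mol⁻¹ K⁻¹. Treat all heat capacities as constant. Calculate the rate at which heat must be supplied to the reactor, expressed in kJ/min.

Extent of reaction ξ = 0.634 × 0.651 = 0.41273 mol/s
Reaction term: ξ·ΔH°_rxn = 0.41273 × 38.0 = 15.684 kJ/s
Sensible, feed 79.2→25 °C: -5.8572 kJ/s
Outlet flows (mol/s): A 0.23827, B 0.41273
Sensible, products 25→95.7 °C: 8.1363 kJ/s
Q = ΔH = 17.963 kJ/s = 17.963 kW
Heat supplied = 1077.8 kJ/min

Q_in = 1080 kJ/min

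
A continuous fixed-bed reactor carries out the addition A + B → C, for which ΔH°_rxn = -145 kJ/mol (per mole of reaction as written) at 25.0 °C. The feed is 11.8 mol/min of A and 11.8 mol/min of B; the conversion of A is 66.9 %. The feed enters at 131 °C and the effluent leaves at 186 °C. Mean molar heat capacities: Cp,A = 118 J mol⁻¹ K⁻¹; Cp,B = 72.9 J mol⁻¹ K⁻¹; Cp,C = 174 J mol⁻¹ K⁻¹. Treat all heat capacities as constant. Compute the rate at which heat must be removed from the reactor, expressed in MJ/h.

Extent of reaction ξ = 0.669 × 11.8 = 7.8942 mol/min
Reaction term: ξ·ΔH°_rxn = 7.8942 × -145 = -1144.7 kJ/min
Sensible, feed 131→25 °C: -238.78 kJ/min
Outlet flows (mol/min): A 3.9058, B 3.9058, C 7.8942
Sensible, products 25→186 °C: 341.19 kJ/min
Q = ΔH = -1042.2 kJ/min = -17.371 kW
Heat removed = 62.535 MJ/h

Q_out = 62.5 MJ/h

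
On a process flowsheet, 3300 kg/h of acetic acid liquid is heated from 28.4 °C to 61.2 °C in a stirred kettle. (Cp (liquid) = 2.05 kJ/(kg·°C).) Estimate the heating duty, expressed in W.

Q = 61600 W

Q = ṁ·Cp·ΔT = 3300 × 2.05 × (61.2 − 28.4) = 221890 kJ/h
Converting: 221890 / 3600 s = 61.637 kW
Heating duty = 61637 W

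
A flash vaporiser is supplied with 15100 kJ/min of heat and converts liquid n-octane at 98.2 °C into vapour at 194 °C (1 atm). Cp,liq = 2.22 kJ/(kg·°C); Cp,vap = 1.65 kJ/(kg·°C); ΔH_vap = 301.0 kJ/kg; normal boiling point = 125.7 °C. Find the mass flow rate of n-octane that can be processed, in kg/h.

Δh = 2.22×(125.7−98.2) + 301.0 + 1.65×(194−125.7) = 474.75 kJ/kg
Q = 15100 kJ/min = 251.67 kJ/s = 906000 kJ/h
ṁ = Q/Δh = 906000 / 474.75 = 1908.4 kg/h

ṁ = 1910 kg/h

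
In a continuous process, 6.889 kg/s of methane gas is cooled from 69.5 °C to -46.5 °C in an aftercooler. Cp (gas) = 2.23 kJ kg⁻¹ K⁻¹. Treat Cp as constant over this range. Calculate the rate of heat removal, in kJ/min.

Q_c = 107000 kJ/min

Q = ṁ·Cp·ΔT = 6.889 × 2.23 × (-46.5 − 69.5) = -1782 kJ/s
Cooling duty = 106920 kJ/min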